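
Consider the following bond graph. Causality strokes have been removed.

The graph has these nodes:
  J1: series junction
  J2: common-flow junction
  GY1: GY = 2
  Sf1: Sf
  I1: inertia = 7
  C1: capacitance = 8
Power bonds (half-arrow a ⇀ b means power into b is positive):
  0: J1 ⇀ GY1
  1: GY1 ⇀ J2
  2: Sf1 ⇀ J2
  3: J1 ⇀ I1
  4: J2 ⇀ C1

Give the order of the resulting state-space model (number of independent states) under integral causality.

2  (C1, I1 all integral)

#2 →Sf1  (Sf1: flow source, stroke at near end)
#1 →J2  (J2 flow already set via bond 2)
#4 →J2  (J2: bond 2 brought flow, rest push out)
#0 →J1  (GY1 both-in/both-out from 1)
#3 →I1  (J1: last free bond brings flow in)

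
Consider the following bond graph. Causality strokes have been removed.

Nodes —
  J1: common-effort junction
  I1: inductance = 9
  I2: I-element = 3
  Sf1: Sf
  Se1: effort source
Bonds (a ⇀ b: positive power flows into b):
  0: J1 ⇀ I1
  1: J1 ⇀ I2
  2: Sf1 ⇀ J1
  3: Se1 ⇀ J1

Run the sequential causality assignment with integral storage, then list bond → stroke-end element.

b2 stroke→Sf1  (Sf1: flow source, stroke at near end)
b3 stroke→J1  (Se1: effort source, stroke at far end)
b0 stroke→I1  (J1 effort already set via bond 3)
b1 stroke→I2  (J1 effort already set via bond 3)

bond 0 stroke→I1
bond 1 stroke→I2
bond 2 stroke→Sf1
bond 3 stroke→J1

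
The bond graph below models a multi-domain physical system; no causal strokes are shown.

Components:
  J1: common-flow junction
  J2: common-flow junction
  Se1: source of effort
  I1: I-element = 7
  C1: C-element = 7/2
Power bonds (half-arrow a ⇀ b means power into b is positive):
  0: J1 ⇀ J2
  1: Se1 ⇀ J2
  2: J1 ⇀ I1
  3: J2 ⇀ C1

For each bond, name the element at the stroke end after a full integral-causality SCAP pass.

b0 stroke→J1
b1 stroke→J2
b2 stroke→I1
b3 stroke→J2

bond 1 →J2  (Se1: effort source, stroke at far end)
bond 2 →I1  (prefer integral on I1)
bond 0 →J1  (J1: bond 2 brought flow, rest push out)
bond 3 →J2  (common-f at J2 fixed by 0)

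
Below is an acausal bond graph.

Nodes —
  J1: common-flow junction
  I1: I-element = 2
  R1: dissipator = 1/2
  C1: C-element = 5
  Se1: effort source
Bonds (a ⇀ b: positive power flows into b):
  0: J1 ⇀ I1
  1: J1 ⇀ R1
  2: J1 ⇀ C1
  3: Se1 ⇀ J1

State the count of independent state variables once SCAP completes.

2  (C1, I1 all integral)

#3 →J1  (Se1 fixes effort; stroke away)
#0 →I1  (I1 integral (f out))
#1 →J1  (1-jn J1 has f-setter on 0)
#2 →J1  (1-jn J1 has f-setter on 0)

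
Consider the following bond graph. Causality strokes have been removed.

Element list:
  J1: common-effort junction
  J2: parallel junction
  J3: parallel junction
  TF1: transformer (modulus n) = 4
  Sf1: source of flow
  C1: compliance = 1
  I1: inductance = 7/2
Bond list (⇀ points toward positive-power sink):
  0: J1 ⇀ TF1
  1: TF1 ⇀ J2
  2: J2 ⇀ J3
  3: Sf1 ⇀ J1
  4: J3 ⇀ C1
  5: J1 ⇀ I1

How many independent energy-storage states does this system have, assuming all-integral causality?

bond 3 →Sf1  (Sf1: flow source, stroke at near end)
bond 4 →J3  (C1 integral (e out))
bond 2 →J2  (0-jn J3 has e-setter on 4)
bond 1 →TF1  (J2 effort already set via bond 2)
bond 0 →J1  (TF1 one-in-one-out from 1)
bond 5 →I1  (J1: bond 0 brought effort, rest push out)

2  (C1, I1 all integral)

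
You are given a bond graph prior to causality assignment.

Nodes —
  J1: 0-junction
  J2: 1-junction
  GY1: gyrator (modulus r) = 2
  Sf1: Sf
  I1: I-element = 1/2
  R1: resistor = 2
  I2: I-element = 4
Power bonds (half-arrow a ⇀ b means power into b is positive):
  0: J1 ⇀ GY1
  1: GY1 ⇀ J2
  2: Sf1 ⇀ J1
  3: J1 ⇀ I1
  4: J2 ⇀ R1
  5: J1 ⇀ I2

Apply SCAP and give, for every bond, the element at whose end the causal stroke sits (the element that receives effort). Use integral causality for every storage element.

#2 |Sf1  (Sf1: flow source, stroke at near end)
#3 |I1  (I1 outputs flow p/I1)
#5 |I2  (I2: I, integral causality)
#0 |J1  (J1 needs exactly one e-in)
#1 |J2  (GY1: gyrator matches bond 0)
#4 |R1  (J2 needs exactly one f-in)

β0 stroke at J1
β1 stroke at J2
β2 stroke at Sf1
β3 stroke at I1
β4 stroke at R1
β5 stroke at I2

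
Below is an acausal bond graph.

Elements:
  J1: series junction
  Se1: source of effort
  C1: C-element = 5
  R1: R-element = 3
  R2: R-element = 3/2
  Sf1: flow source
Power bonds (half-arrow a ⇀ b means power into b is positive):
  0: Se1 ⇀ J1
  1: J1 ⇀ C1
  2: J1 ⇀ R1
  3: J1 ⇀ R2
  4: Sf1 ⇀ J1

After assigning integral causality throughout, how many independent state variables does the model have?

1  (C1 all integral)

β0 stroke at J1  (source Se1 imposes e)
β4 stroke at Sf1  (source Sf1 imposes f)
β1 stroke at J1  (1-jn J1 has f-setter on 4)
β2 stroke at J1  (J1: bond 4 brought flow, rest push out)
β3 stroke at J1  (J1 flow already set via bond 4)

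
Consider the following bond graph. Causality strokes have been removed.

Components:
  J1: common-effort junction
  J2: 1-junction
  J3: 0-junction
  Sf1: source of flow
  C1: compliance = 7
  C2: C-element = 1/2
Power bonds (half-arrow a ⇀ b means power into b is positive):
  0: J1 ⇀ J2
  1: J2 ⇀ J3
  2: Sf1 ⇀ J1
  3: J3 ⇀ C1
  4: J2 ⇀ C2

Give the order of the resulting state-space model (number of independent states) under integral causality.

2  (C1, C2 all integral)

bond 2 |Sf1  (Sf1: flow source, stroke at near end)
bond 0 |J1  (only one effort-in slot at J1)
bond 1 |J2  (common-f at J2 fixed by 0)
bond 4 |J2  (common-f at J2 fixed by 0)
bond 3 |J3  (only one effort-in slot at J3)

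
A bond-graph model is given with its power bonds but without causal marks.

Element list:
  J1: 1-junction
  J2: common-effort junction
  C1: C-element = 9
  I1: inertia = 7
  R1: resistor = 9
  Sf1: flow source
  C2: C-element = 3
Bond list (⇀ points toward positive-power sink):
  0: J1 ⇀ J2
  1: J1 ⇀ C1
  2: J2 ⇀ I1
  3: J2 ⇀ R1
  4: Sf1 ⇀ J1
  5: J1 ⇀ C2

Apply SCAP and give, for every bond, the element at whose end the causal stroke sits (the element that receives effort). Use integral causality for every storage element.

bond 0 |J1
bond 1 |J1
bond 2 |I1
bond 3 |J2
bond 4 |Sf1
bond 5 |J1

#4 |Sf1  (Sf1 fixes flow; stroke at Sf1)
#0 |J1  (1-jn J1 has f-setter on 4)
#1 |J1  (common-f at J1 fixed by 4)
#5 |J1  (common-f at J1 fixed by 4)
#2 |I1  (I1 outputs flow p/I1)
#3 |J2  (closing 0-jn rule on J2)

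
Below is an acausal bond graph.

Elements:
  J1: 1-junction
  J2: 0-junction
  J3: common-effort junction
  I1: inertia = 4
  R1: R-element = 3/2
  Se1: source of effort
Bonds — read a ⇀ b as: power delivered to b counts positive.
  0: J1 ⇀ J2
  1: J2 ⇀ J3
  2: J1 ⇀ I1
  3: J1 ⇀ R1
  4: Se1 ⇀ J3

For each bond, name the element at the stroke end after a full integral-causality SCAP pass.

#0 |J1
#1 |J2
#2 |I1
#3 |J1
#4 |J3

bond 4 →J3  (source Se1 imposes e)
bond 1 →J2  (common-e at J3 fixed by 4)
bond 0 →J1  (0-jn J2 has e-setter on 1)
bond 2 →I1  (I1: I, integral causality)
bond 3 →J1  (J1: bond 2 brought flow, rest push out)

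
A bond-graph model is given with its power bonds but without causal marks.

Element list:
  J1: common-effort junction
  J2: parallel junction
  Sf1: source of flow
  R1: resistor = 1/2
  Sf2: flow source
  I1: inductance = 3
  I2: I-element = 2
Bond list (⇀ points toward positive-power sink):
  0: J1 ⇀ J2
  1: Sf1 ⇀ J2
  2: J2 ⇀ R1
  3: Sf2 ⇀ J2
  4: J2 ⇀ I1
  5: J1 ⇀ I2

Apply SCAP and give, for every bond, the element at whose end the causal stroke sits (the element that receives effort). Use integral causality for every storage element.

bond 0 |J1
bond 1 |Sf1
bond 2 |J2
bond 3 |Sf2
bond 4 |I1
bond 5 |I2

bond 1 stroke at Sf1  (source Sf1 imposes f)
bond 3 stroke at Sf2  (source Sf2 imposes f)
bond 4 stroke at I1  (I1: I, integral causality)
bond 5 stroke at I2  (prefer integral on I2)
bond 0 stroke at J1  (only one effort-in slot at J1)
bond 2 stroke at J2  (closing 0-jn rule on J2)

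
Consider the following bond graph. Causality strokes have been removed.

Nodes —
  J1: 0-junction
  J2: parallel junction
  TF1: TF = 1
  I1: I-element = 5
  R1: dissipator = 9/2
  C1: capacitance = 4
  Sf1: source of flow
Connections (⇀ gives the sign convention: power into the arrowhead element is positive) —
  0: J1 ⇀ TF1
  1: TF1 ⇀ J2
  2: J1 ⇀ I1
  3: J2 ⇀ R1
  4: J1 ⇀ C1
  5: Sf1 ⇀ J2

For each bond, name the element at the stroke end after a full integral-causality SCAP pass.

β0 |TF1
β1 |J2
β2 |I1
β3 |R1
β4 |J1
β5 |Sf1

bond 5 stroke→Sf1  (source Sf1 imposes f)
bond 2 stroke→I1  (prefer integral on I1)
bond 4 stroke→J1  (C1 integral (e out))
bond 0 stroke→TF1  (J1 effort already set via bond 4)
bond 1 stroke→J2  (TF TF1: opposite of bond 0)
bond 3 stroke→R1  (common-e at J2 fixed by 1)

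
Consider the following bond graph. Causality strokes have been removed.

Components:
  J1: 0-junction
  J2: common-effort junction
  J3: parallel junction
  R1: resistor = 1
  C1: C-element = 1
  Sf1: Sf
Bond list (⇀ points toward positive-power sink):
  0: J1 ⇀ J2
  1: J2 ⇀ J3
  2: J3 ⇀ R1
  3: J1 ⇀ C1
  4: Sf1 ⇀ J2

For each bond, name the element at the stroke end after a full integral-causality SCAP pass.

bond 0 →J2
bond 1 →J3
bond 2 →R1
bond 3 →J1
bond 4 →Sf1

bond 4 stroke→Sf1  (source Sf1 imposes f)
bond 3 stroke→J1  (C1 outputs effort q/C1)
bond 0 stroke→J2  (J1: bond 3 brought effort, rest push out)
bond 1 stroke→J3  (common-e at J2 fixed by 0)
bond 2 stroke→R1  (J3 effort already set via bond 1)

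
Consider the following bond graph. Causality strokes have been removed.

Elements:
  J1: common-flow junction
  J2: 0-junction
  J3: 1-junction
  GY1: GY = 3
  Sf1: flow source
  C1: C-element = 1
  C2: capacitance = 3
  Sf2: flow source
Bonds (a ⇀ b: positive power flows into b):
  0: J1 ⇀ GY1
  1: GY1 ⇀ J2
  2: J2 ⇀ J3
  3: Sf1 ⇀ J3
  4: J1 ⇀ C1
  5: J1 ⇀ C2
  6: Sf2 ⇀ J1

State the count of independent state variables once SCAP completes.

2  (C1, C2 all integral)

b3 stroke at Sf1  (Sf1 (Sf) sets flow on bond)
b6 stroke at Sf2  (Sf2: flow source, stroke at near end)
b0 stroke at J1  (J1 flow already set via bond 6)
b4 stroke at J1  (common-f at J1 fixed by 6)
b5 stroke at J1  (J1: bond 6 brought flow, rest push out)
b2 stroke at J3  (J3 flow already set via bond 3)
b1 stroke at J2  (GY1: gyrator matches bond 0)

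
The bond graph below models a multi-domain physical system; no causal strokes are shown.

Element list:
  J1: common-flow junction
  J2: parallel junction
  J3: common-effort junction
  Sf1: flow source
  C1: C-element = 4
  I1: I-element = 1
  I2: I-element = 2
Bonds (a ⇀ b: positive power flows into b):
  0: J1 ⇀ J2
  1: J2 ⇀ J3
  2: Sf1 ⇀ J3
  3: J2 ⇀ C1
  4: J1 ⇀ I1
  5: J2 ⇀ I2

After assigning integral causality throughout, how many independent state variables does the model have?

3  (C1, I1, I2 all integral)

β2 →Sf1  (Sf1 (Sf) sets flow on bond)
β1 →J3  (J3: last free bond brings effort in)
β3 →J2  (C1 outputs effort q/C1)
β0 →J1  (J2: bond 3 brought effort, rest push out)
β5 →I2  (J2: bond 3 brought effort, rest push out)
β4 →I1  (J1 needs exactly one f-in)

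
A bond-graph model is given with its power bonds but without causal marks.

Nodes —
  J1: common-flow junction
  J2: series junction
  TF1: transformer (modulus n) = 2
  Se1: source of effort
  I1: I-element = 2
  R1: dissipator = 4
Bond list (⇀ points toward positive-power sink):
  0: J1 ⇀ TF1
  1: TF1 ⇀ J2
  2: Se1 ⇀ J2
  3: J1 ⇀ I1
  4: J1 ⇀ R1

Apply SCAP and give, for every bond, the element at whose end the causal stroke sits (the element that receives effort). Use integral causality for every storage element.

b0 |J1
b1 |TF1
b2 |J2
b3 |I1
b4 |J1

β2 stroke at J2  (Se1 fixes effort; stroke away)
β1 stroke at TF1  (only one flow-in slot at J2)
β0 stroke at J1  (TF TF1: opposite of bond 1)
β3 stroke at I1  (prefer integral on I1)
β4 stroke at J1  (J1: bond 3 brought flow, rest push out)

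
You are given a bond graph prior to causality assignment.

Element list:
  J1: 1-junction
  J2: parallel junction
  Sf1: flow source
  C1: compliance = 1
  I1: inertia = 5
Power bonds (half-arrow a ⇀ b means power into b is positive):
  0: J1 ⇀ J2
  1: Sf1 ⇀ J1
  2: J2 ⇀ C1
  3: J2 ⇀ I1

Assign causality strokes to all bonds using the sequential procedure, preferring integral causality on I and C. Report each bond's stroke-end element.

bond 1 stroke→Sf1  (Sf1 (Sf) sets flow on bond)
bond 0 stroke→J1  (J1: bond 1 brought flow, rest push out)
bond 2 stroke→J2  (prefer integral on C1)
bond 3 stroke→I1  (0-jn J2 has e-setter on 2)

bond 0 stroke at J1
bond 1 stroke at Sf1
bond 2 stroke at J2
bond 3 stroke at I1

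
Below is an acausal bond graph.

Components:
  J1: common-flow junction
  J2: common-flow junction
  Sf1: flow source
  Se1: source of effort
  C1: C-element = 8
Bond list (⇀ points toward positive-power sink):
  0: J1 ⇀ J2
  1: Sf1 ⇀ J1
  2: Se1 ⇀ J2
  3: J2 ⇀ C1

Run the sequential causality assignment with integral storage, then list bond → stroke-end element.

β1 stroke→Sf1  (Sf1 (Sf) sets flow on bond)
β2 stroke→J2  (Se1 (Se) sets effort on bond)
β0 stroke→J1  (J1: bond 1 brought flow, rest push out)
β3 stroke→J2  (J2 flow already set via bond 0)

b0 stroke at J1
b1 stroke at Sf1
b2 stroke at J2
b3 stroke at J2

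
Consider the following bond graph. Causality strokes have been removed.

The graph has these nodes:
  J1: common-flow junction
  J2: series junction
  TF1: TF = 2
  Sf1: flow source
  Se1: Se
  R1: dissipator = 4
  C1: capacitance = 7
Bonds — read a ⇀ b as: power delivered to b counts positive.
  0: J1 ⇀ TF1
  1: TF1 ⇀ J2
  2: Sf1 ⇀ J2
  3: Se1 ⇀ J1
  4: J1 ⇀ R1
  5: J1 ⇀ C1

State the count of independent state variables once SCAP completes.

β2 stroke at Sf1  (Sf1 fixes flow; stroke at Sf1)
β3 stroke at J1  (source Se1 imposes e)
β1 stroke at J2  (J2 flow already set via bond 2)
β0 stroke at TF1  (through TF1, causality passes straight; one stroke at TF1)
β4 stroke at J1  (common-f at J1 fixed by 0)
β5 stroke at J1  (J1: bond 0 brought flow, rest push out)

1  (C1 all integral)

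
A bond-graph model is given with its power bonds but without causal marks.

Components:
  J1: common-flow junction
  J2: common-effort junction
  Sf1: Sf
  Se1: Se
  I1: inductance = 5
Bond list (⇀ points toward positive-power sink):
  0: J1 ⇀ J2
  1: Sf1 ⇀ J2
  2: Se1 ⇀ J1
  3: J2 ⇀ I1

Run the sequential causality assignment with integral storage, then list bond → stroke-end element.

#1 stroke at Sf1  (source Sf1 imposes f)
#2 stroke at J1  (Se1 (Se) sets effort on bond)
#0 stroke at J2  (J1: last free bond brings flow in)
#3 stroke at I1  (J2 effort already set via bond 0)

β0 stroke at J2
β1 stroke at Sf1
β2 stroke at J1
β3 stroke at I1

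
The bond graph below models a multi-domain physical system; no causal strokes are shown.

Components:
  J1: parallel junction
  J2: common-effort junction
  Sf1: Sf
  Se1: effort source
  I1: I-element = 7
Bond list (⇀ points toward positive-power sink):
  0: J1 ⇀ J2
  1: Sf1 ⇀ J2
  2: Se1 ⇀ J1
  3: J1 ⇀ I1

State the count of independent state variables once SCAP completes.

β1 |Sf1  (Sf1 fixes flow; stroke at Sf1)
β2 |J1  (Se1: effort source, stroke at far end)
β0 |J2  (J1: bond 2 brought effort, rest push out)
β3 |I1  (J1 effort already set via bond 2)

1  (I1 all integral)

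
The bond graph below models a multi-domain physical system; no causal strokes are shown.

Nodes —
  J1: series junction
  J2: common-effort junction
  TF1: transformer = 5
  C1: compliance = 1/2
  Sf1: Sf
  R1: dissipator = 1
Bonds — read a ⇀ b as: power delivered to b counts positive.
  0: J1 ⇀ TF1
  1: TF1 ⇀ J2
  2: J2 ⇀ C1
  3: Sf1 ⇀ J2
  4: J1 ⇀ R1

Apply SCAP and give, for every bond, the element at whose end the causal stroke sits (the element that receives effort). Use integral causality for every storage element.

bond 3 |Sf1  (source Sf1 imposes f)
bond 2 |J2  (C1 outputs effort q/C1)
bond 1 |TF1  (J2 effort already set via bond 2)
bond 0 |J1  (TF1 one-in-one-out from 1)
bond 4 |R1  (J1 needs exactly one f-in)

β0 →J1
β1 →TF1
β2 →J2
β3 →Sf1
β4 →R1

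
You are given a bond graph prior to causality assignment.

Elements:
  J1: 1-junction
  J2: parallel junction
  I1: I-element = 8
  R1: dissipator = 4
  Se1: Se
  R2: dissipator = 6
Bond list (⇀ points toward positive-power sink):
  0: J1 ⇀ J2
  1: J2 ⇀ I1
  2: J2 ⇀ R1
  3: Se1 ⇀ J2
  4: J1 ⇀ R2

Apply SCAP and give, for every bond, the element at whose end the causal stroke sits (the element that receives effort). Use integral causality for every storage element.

bond 3 →J2  (source Se1 imposes e)
bond 0 →J1  (J2 effort already set via bond 3)
bond 1 →I1  (J2: bond 3 brought effort, rest push out)
bond 2 →R1  (common-e at J2 fixed by 3)
bond 4 →R2  (only one flow-in slot at J1)

bond 0 stroke at J1
bond 1 stroke at I1
bond 2 stroke at R1
bond 3 stroke at J2
bond 4 stroke at R2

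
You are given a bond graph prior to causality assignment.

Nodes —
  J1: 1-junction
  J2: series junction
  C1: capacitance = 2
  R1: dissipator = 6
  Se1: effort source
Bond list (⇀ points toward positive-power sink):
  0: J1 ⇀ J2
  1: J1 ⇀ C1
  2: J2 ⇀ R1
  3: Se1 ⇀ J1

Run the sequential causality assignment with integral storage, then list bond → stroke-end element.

#3 |J1  (Se1 fixes effort; stroke away)
#1 |J1  (C1 integral (e out))
#0 |J2  (J1 needs exactly one f-in)
#2 |R1  (J2: last free bond brings flow in)

β0 stroke at J2
β1 stroke at J1
β2 stroke at R1
β3 stroke at J1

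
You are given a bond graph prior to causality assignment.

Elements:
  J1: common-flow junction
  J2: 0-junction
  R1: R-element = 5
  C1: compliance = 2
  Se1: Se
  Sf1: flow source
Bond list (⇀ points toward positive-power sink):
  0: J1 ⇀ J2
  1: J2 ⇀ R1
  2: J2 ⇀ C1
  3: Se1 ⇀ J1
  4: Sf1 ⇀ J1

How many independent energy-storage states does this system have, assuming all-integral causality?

#3 →J1  (Se1 (Se) sets effort on bond)
#4 →Sf1  (Sf1 (Sf) sets flow on bond)
#0 →J1  (J1: bond 4 brought flow, rest push out)
#2 →J2  (prefer integral on C1)
#1 →R1  (common-e at J2 fixed by 2)

1  (C1 all integral)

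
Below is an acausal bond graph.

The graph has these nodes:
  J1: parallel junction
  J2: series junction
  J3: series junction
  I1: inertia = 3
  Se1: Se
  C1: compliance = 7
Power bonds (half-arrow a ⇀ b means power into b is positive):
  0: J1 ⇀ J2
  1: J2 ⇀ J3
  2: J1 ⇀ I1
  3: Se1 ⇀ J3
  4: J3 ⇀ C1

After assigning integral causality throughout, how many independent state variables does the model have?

2  (C1, I1 all integral)

bond 3 |J3  (Se1: effort source, stroke at far end)
bond 2 |I1  (I1 outputs flow p/I1)
bond 0 |J1  (closing 0-jn rule on J1)
bond 1 |J2  (J2: bond 0 brought flow, rest push out)
bond 4 |J3  (J3 flow already set via bond 1)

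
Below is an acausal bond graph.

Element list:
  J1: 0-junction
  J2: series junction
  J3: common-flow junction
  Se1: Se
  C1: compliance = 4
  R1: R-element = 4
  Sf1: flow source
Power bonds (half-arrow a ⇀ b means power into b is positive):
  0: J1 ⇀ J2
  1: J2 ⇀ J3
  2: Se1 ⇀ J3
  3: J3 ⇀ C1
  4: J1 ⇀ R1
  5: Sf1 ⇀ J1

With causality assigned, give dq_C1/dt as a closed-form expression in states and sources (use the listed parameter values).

dq_C1/dt = E_Se1/4 + F_Sf1 - q_C1/16

b2 →J3  (Se1 (Se) sets effort on bond)
b5 →Sf1  (Sf1 fixes flow; stroke at Sf1)
b3 →J3  (prefer integral on C1)
b1 →J2  (J3 needs exactly one f-in)
b0 →J1  (J2 needs exactly one f-in)
b4 →R1  (common-e at J1 fixed by 0)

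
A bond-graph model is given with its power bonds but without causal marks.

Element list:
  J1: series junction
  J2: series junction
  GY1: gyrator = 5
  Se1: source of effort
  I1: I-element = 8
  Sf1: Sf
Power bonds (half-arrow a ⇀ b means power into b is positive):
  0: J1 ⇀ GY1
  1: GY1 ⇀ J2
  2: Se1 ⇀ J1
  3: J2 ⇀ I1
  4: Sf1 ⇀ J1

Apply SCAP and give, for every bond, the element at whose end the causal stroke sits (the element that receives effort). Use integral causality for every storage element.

bond 0 stroke at J1
bond 1 stroke at J2
bond 2 stroke at J1
bond 3 stroke at I1
bond 4 stroke at Sf1

bond 2 stroke at J1  (Se1 (Se) sets effort on bond)
bond 4 stroke at Sf1  (Sf1 (Sf) sets flow on bond)
bond 0 stroke at J1  (J1: bond 4 brought flow, rest push out)
bond 1 stroke at J2  (through GY1, causality inverts; strokes same side of GY1)
bond 3 stroke at I1  (closing 1-jn rule on J2)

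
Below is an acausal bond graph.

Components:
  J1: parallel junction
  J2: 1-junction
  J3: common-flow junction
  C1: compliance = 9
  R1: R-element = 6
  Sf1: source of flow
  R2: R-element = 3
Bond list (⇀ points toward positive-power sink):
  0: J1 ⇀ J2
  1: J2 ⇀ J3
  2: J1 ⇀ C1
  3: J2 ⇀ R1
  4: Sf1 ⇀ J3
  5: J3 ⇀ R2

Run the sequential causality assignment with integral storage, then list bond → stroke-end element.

#4 |Sf1  (Sf1 (Sf) sets flow on bond)
#1 |J3  (J3: bond 4 brought flow, rest push out)
#5 |J3  (1-jn J3 has f-setter on 4)
#0 |J2  (1-jn J2 has f-setter on 1)
#3 |J2  (common-f at J2 fixed by 1)
#2 |J1  (J1 needs exactly one e-in)

β0 stroke at J2
β1 stroke at J3
β2 stroke at J1
β3 stroke at J2
β4 stroke at Sf1
β5 stroke at J3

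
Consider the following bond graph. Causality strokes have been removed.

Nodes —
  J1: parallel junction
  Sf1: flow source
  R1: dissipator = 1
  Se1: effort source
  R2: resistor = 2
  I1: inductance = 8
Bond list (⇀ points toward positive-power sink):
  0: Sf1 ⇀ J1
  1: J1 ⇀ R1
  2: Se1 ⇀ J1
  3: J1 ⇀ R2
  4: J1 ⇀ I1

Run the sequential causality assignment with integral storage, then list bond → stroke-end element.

β0 stroke→Sf1
β1 stroke→R1
β2 stroke→J1
β3 stroke→R2
β4 stroke→I1

β0 →Sf1  (Sf1 fixes flow; stroke at Sf1)
β2 →J1  (Se1: effort source, stroke at far end)
β1 →R1  (J1: bond 2 brought effort, rest push out)
β3 →R2  (common-e at J1 fixed by 2)
β4 →I1  (common-e at J1 fixed by 2)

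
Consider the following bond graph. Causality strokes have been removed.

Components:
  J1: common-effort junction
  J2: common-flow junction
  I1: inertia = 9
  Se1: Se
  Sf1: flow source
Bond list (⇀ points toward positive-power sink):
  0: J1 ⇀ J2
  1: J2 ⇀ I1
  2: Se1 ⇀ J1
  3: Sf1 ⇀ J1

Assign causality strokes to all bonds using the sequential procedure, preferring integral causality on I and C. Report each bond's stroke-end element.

b2 |J1  (Se1 (Se) sets effort on bond)
b3 |Sf1  (Sf1 fixes flow; stroke at Sf1)
b0 |J2  (J1: bond 2 brought effort, rest push out)
b1 |I1  (J2 needs exactly one f-in)

β0 stroke→J2
β1 stroke→I1
β2 stroke→J1
β3 stroke→Sf1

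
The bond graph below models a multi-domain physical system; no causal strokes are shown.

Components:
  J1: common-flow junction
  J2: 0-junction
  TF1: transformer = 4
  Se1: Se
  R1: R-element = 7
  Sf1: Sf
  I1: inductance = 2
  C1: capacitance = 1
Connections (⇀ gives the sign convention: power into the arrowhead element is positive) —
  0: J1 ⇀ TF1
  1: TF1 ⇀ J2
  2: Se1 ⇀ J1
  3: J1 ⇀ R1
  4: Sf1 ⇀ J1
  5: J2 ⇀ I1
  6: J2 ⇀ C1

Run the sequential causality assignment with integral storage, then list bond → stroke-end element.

b2 →J1  (Se1 (Se) sets effort on bond)
b4 →Sf1  (Sf1 (Sf) sets flow on bond)
b0 →J1  (1-jn J1 has f-setter on 4)
b3 →J1  (J1 flow already set via bond 4)
b1 →TF1  (TF1 one-in-one-out from 0)
b5 →I1  (prefer integral on I1)
b6 →J2  (only one effort-in slot at J2)

bond 0 |J1
bond 1 |TF1
bond 2 |J1
bond 3 |J1
bond 4 |Sf1
bond 5 |I1
bond 6 |J2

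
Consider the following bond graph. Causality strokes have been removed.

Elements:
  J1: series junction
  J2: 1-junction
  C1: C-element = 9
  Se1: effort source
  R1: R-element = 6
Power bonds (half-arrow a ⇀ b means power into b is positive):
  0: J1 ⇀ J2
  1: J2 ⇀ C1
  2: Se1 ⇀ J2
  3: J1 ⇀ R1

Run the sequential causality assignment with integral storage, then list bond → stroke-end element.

b2 →J2  (Se1: effort source, stroke at far end)
b1 →J2  (prefer integral on C1)
b0 →J1  (closing 1-jn rule on J2)
b3 →R1  (J1 needs exactly one f-in)

bond 0 |J1
bond 1 |J2
bond 2 |J2
bond 3 |R1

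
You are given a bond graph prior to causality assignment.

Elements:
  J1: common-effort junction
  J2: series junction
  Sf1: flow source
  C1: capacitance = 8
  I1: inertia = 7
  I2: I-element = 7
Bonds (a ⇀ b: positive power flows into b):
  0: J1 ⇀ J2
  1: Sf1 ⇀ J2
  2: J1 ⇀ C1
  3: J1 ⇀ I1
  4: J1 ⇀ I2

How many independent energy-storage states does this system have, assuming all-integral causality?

#1 stroke→Sf1  (Sf1: flow source, stroke at near end)
#0 stroke→J2  (1-jn J2 has f-setter on 1)
#2 stroke→J1  (C1 integral (e out))
#3 stroke→I1  (J1 effort already set via bond 2)
#4 stroke→I2  (common-e at J1 fixed by 2)

3  (C1, I1, I2 all integral)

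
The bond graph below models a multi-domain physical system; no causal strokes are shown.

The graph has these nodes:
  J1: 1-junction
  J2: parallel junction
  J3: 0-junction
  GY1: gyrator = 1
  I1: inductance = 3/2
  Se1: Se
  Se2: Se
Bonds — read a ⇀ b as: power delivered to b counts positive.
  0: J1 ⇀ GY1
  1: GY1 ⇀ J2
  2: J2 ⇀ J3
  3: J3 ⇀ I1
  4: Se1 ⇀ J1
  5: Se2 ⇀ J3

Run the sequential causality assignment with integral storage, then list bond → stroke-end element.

β4 |J1  (Se1: effort source, stroke at far end)
β5 |J3  (Se2: effort source, stroke at far end)
β0 |GY1  (only one flow-in slot at J1)
β2 |J2  (0-jn J3 has e-setter on 5)
β3 |I1  (J3 effort already set via bond 5)
β1 |GY1  (through GY1, causality inverts; strokes same side of GY1)

β0 stroke at GY1
β1 stroke at GY1
β2 stroke at J2
β3 stroke at I1
β4 stroke at J1
β5 stroke at J3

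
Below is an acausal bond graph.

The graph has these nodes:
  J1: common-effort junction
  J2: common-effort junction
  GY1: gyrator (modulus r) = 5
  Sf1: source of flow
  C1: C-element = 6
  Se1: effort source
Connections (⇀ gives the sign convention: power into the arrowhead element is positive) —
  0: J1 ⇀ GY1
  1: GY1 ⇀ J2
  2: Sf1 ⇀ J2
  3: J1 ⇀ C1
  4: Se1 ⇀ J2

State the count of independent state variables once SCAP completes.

1  (C1 all integral)

bond 2 stroke at Sf1  (Sf1 fixes flow; stroke at Sf1)
bond 4 stroke at J2  (Se1 (Se) sets effort on bond)
bond 1 stroke at GY1  (J2: bond 4 brought effort, rest push out)
bond 0 stroke at GY1  (GY GY1: same side as bond 1)
bond 3 stroke at J1  (J1 needs exactly one e-in)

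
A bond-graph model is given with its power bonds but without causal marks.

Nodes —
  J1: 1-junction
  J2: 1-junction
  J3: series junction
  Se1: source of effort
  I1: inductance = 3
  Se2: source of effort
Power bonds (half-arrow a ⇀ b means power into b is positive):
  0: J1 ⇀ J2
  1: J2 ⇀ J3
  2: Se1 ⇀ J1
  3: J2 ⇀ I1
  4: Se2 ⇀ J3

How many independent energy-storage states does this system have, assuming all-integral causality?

1  (I1 all integral)

#2 stroke at J1  (Se1 fixes effort; stroke away)
#4 stroke at J3  (Se2 fixes effort; stroke away)
#0 stroke at J2  (only one flow-in slot at J1)
#1 stroke at J2  (J3: last free bond brings flow in)
#3 stroke at I1  (only one flow-in slot at J2)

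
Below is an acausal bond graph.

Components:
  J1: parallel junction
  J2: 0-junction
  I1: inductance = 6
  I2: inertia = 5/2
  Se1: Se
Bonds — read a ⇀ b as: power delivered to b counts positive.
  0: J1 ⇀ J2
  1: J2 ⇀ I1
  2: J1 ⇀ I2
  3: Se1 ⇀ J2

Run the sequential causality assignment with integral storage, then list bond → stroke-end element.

#0 stroke at J1
#1 stroke at I1
#2 stroke at I2
#3 stroke at J2

b3 |J2  (Se1 (Se) sets effort on bond)
b0 |J1  (common-e at J2 fixed by 3)
b1 |I1  (J2: bond 3 brought effort, rest push out)
b2 |I2  (J1 effort already set via bond 0)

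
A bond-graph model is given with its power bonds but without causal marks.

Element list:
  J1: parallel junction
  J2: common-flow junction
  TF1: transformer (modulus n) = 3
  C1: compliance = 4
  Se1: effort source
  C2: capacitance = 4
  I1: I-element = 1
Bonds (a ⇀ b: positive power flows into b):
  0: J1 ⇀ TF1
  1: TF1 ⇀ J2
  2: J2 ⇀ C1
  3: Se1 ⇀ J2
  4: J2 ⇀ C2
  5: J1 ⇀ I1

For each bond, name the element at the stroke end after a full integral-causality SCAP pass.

β0 stroke at J1
β1 stroke at TF1
β2 stroke at J2
β3 stroke at J2
β4 stroke at J2
β5 stroke at I1

#3 stroke at J2  (source Se1 imposes e)
#2 stroke at J2  (C1 integral (e out))
#4 stroke at J2  (C2 integral (e out))
#1 stroke at TF1  (J2: last free bond brings flow in)
#0 stroke at J1  (TF1 one-in-one-out from 1)
#5 stroke at I1  (0-jn J1 has e-setter on 0)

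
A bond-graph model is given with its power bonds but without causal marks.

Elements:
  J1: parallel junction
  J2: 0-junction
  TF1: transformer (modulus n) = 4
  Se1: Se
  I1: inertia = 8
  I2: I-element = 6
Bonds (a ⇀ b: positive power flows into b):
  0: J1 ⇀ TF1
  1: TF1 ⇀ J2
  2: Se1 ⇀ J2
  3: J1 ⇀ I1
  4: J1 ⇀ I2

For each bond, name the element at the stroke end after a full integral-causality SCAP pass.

β0 stroke→J1
β1 stroke→TF1
β2 stroke→J2
β3 stroke→I1
β4 stroke→I2

b2 →J2  (Se1 fixes effort; stroke away)
b1 →TF1  (J2 effort already set via bond 2)
b0 →J1  (TF1: transformer flips bond 1)
b3 →I1  (J1: bond 0 brought effort, rest push out)
b4 →I2  (J1: bond 0 brought effort, rest push out)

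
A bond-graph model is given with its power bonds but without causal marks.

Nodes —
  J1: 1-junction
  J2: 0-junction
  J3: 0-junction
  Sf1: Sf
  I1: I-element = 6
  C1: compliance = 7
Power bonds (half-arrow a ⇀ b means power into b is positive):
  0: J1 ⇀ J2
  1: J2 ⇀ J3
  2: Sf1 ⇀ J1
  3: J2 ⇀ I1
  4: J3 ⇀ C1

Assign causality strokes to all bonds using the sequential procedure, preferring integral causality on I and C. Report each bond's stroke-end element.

β2 stroke at Sf1  (Sf1: flow source, stroke at near end)
β0 stroke at J1  (common-f at J1 fixed by 2)
β3 stroke at I1  (I1: I, integral causality)
β1 stroke at J2  (J2 needs exactly one e-in)
β4 stroke at J3  (only one effort-in slot at J3)

#0 stroke→J1
#1 stroke→J2
#2 stroke→Sf1
#3 stroke→I1
#4 stroke→J3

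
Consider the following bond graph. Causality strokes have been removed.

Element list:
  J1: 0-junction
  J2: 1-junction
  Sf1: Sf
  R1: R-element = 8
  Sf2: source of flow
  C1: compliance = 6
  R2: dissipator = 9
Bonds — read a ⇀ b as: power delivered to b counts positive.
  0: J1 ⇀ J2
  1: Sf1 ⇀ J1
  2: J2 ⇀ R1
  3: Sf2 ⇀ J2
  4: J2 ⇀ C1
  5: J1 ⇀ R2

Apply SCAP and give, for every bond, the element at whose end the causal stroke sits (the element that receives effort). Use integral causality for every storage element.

b1 →Sf1  (Sf1 (Sf) sets flow on bond)
b3 →Sf2  (Sf2 (Sf) sets flow on bond)
b0 →J2  (J2: bond 3 brought flow, rest push out)
b2 →J2  (J2 flow already set via bond 3)
b4 →J2  (J2 flow already set via bond 3)
b5 →J1  (J1: last free bond brings effort in)

β0 |J2
β1 |Sf1
β2 |J2
β3 |Sf2
β4 |J2
β5 |J1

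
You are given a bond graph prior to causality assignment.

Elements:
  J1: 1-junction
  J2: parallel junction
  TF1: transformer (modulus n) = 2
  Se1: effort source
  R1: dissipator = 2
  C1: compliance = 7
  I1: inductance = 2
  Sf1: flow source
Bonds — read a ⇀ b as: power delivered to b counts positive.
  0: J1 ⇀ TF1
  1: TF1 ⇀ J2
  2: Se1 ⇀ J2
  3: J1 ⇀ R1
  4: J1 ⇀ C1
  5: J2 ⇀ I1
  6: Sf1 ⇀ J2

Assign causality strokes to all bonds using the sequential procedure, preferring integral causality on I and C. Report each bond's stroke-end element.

#0 →J1
#1 →TF1
#2 →J2
#3 →R1
#4 →J1
#5 →I1
#6 →Sf1

b2 stroke→J2  (source Se1 imposes e)
b6 stroke→Sf1  (source Sf1 imposes f)
b1 stroke→TF1  (J2 effort already set via bond 2)
b5 stroke→I1  (J2 effort already set via bond 2)
b0 stroke→J1  (TF1 one-in-one-out from 1)
b4 stroke→J1  (C1 integral (e out))
b3 stroke→R1  (only one flow-in slot at J1)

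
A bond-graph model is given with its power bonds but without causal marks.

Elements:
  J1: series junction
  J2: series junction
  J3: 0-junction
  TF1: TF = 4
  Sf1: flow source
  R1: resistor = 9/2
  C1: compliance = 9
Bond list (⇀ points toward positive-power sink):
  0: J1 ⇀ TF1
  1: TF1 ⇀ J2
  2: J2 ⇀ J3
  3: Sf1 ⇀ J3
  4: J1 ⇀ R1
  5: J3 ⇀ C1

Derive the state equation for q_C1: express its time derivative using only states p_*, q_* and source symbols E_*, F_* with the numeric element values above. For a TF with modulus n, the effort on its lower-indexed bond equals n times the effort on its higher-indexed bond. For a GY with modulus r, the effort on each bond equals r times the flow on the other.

dq_C1/dt = F_Sf1 - 32*q_C1/81

#3 stroke at Sf1  (Sf1 fixes flow; stroke at Sf1)
#5 stroke at J3  (prefer integral on C1)
#2 stroke at J2  (J3 effort already set via bond 5)
#1 stroke at TF1  (closing 1-jn rule on J2)
#0 stroke at J1  (TF TF1: opposite of bond 1)
#4 stroke at R1  (closing 1-jn rule on J1)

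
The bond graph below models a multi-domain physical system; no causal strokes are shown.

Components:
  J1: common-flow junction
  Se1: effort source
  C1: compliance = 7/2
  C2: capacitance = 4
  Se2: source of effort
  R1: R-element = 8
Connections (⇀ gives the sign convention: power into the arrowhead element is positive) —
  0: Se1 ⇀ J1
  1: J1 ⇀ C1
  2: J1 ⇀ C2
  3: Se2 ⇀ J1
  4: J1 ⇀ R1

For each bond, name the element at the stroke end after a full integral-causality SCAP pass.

bond 0 |J1  (Se1 fixes effort; stroke away)
bond 3 |J1  (Se2 fixes effort; stroke away)
bond 1 |J1  (C1 integral (e out))
bond 2 |J1  (C2 outputs effort q/C2)
bond 4 |R1  (J1: last free bond brings flow in)

β0 stroke at J1
β1 stroke at J1
β2 stroke at J1
β3 stroke at J1
β4 stroke at R1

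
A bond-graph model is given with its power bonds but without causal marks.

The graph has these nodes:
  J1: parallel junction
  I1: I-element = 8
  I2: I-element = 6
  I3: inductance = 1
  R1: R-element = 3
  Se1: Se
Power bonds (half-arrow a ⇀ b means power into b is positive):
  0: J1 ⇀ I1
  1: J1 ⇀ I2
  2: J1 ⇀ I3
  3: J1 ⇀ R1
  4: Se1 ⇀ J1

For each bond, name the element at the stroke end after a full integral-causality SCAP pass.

b4 |J1  (Se1 (Se) sets effort on bond)
b0 |I1  (J1 effort already set via bond 4)
b1 |I2  (0-jn J1 has e-setter on 4)
b2 |I3  (common-e at J1 fixed by 4)
b3 |R1  (J1 effort already set via bond 4)

b0 |I1
b1 |I2
b2 |I3
b3 |R1
b4 |J1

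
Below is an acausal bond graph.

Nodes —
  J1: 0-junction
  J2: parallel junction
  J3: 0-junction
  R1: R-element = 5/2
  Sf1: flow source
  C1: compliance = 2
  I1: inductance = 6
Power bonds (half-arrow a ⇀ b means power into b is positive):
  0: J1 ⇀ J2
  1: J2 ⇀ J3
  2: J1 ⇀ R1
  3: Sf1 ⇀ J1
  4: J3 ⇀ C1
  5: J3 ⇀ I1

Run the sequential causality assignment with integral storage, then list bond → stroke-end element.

β0 →J1
β1 →J2
β2 →R1
β3 →Sf1
β4 →J3
β5 →I1

β3 stroke→Sf1  (Sf1: flow source, stroke at near end)
β4 stroke→J3  (C1 integral (e out))
β1 stroke→J2  (common-e at J3 fixed by 4)
β5 stroke→I1  (common-e at J3 fixed by 4)
β0 stroke→J1  (common-e at J2 fixed by 1)
β2 stroke→R1  (J1 effort already set via bond 0)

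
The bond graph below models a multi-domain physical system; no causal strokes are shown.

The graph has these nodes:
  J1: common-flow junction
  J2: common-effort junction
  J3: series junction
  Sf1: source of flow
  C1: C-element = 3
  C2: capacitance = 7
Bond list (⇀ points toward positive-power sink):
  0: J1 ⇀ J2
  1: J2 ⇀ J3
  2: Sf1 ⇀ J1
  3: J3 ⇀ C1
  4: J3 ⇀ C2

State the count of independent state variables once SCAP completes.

2  (C1, C2 all integral)

#2 stroke→Sf1  (source Sf1 imposes f)
#0 stroke→J1  (1-jn J1 has f-setter on 2)
#1 stroke→J2  (closing 0-jn rule on J2)
#3 stroke→J3  (J3: bond 1 brought flow, rest push out)
#4 stroke→J3  (J3: bond 1 brought flow, rest push out)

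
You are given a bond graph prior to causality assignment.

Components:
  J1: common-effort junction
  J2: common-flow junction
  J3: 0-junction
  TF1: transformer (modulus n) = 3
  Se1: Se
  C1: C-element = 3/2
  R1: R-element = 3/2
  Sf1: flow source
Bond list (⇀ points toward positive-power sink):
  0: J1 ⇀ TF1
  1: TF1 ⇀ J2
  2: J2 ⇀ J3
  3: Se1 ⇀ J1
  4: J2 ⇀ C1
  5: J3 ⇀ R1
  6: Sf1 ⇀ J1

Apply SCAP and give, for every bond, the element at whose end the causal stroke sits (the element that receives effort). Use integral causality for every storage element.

β0 stroke at TF1
β1 stroke at J2
β2 stroke at J3
β3 stroke at J1
β4 stroke at J2
β5 stroke at R1
β6 stroke at Sf1

b3 |J1  (Se1: effort source, stroke at far end)
b6 |Sf1  (Sf1 fixes flow; stroke at Sf1)
b0 |TF1  (J1 effort already set via bond 3)
b1 |J2  (through TF1, causality passes straight; one stroke at TF1)
b4 |J2  (C1 outputs effort q/C1)
b2 |J3  (closing 1-jn rule on J2)
b5 |R1  (common-e at J3 fixed by 2)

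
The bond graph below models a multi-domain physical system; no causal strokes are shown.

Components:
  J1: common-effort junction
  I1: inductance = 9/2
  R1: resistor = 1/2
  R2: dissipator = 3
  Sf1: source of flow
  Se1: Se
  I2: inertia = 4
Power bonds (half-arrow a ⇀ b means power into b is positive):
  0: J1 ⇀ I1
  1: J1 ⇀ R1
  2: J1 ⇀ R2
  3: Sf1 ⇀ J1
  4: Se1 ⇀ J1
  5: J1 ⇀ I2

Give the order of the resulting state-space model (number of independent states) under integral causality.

β3 |Sf1  (source Sf1 imposes f)
β4 |J1  (source Se1 imposes e)
β0 |I1  (0-jn J1 has e-setter on 4)
β1 |R1  (common-e at J1 fixed by 4)
β2 |R2  (common-e at J1 fixed by 4)
β5 |I2  (0-jn J1 has e-setter on 4)

2  (I1, I2 all integral)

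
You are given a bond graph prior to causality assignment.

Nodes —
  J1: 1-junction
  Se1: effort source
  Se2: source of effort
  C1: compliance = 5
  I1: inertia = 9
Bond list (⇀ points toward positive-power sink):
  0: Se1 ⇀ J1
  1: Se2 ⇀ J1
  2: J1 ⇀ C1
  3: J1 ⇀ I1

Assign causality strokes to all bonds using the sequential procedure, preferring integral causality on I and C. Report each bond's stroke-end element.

b0 |J1
b1 |J1
b2 |J1
b3 |I1

b0 |J1  (source Se1 imposes e)
b1 |J1  (source Se2 imposes e)
b2 |J1  (C1: C, integral causality)
b3 |I1  (closing 1-jn rule on J1)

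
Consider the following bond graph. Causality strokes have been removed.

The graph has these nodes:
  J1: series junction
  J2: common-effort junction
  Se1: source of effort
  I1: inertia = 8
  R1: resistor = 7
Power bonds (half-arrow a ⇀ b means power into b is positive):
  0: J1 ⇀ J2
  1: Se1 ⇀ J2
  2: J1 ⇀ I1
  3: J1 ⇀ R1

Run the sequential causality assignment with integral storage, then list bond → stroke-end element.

#0 |J1
#1 |J2
#2 |I1
#3 |J1

β1 stroke→J2  (source Se1 imposes e)
β0 stroke→J1  (J2: bond 1 brought effort, rest push out)
β2 stroke→I1  (I1 integral (f out))
β3 stroke→J1  (J1 flow already set via bond 2)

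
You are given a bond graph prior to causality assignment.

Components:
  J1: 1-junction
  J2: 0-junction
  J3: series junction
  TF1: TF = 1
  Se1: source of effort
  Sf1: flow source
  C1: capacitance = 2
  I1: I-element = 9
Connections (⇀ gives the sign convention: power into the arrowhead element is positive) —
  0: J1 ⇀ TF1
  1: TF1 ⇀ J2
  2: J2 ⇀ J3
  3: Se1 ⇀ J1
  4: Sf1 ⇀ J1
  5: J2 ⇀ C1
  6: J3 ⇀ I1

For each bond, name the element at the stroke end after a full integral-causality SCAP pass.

b3 stroke→J1  (Se1: effort source, stroke at far end)
b4 stroke→Sf1  (Sf1: flow source, stroke at near end)
b0 stroke→J1  (J1 flow already set via bond 4)
b1 stroke→TF1  (TF1 one-in-one-out from 0)
b5 stroke→J2  (C1 integral (e out))
b2 stroke→J3  (J2 effort already set via bond 5)
b6 stroke→I1  (J3: last free bond brings flow in)

b0 stroke at J1
b1 stroke at TF1
b2 stroke at J3
b3 stroke at J1
b4 stroke at Sf1
b5 stroke at J2
b6 stroke at I1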